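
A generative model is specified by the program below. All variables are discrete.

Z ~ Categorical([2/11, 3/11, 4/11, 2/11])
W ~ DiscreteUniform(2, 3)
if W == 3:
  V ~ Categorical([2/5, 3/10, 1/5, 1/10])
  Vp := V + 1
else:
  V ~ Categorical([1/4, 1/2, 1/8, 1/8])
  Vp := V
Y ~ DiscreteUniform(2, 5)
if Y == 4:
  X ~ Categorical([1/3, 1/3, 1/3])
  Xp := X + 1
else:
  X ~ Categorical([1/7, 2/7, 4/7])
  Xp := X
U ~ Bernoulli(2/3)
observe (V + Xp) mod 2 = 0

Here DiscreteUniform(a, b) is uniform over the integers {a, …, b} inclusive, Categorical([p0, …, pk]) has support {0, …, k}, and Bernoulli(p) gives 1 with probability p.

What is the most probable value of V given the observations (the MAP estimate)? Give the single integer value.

argmax_v P(V = v | obs) = 0

Enumerate traces; 384 have nonzero weight after conditioning:
  (Z=0, W=2, V=0, Y=2, X=0, U=0) weight 1/3696
  (Z=0, W=2, V=0, Y=2, X=0, U=1) weight 1/1848
  (Z=0, W=2, V=0, Y=2, X=2, U=0) weight 1/924
  (Z=0, W=2, V=0, Y=2, X=2, U=1) weight 1/462
  (Z=0, W=2, V=0, Y=3, X=0, U=0) weight 1/3696
  (Z=0, W=2, V=0, Y=3, X=0, U=1) weight 1/1848
  (Z=0, W=2, V=0, Y=3, X=2, U=0) weight 1/924
  (Z=0, W=2, V=0, Y=3, X=2, U=1) weight 1/462
  (Z=0, W=2, V=1, Y=2, X=1, U=0) weight 1/924
  (Z=0, W=2, V=2, Y=2, X=0, U=0) weight 1/7392
  … 374 more
Group by V:
  weight(V=0) = 169/840
  weight(V=1) = 16/105
  weight(V=2) = 169/1680
  weight(V=3) = 3/70
Total weight = 169/840 + 16/105 + 169/1680 + 3/70 = 167/336
P(V=0 | obs) = 169/840 / 167/336 = 338/835
P(V=1 | obs) = 16/105 / 167/336 = 256/835
P(V=2 | obs) = 169/1680 / 167/336 = 169/835
P(V=3 | obs) = 3/70 / 167/336 = 72/835
argmax = 0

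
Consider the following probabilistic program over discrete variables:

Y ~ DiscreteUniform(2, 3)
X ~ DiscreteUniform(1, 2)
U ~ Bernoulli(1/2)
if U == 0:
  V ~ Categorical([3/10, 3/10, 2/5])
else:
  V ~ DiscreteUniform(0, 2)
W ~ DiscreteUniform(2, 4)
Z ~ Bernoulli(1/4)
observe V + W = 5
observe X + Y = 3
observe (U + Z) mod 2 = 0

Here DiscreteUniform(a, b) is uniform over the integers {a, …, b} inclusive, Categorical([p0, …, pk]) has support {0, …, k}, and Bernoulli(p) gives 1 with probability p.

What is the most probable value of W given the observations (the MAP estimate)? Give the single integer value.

Enumerate traces; 4 have nonzero weight after conditioning:
  (Y=2, X=1, U=0, V=1, W=4, Z=0) weight 3/320
  (Y=2, X=1, U=0, V=2, W=3, Z=0) weight 1/80
  (Y=2, X=1, U=1, V=1, W=4, Z=1) weight 1/288
  (Y=2, X=1, U=1, V=2, W=3, Z=1) weight 1/288
Group by W:
  weight(W=3) = 23/1440
  weight(W=4) = 37/2880
Total weight = 23/1440 + 37/2880 = 83/2880
P(W=3 | obs) = 23/1440 / 83/2880 = 46/83
P(W=4 | obs) = 37/2880 / 83/2880 = 37/83
argmax = 3

argmax_v P(W = v | obs) = 3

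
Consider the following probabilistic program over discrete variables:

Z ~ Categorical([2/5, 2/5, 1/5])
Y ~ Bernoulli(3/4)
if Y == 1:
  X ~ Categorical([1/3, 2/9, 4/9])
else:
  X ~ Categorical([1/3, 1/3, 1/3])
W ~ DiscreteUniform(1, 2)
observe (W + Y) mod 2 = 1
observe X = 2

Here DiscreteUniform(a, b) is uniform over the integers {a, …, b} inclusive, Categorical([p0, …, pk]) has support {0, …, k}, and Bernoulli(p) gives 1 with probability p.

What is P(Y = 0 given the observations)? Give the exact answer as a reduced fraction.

Enumerate traces; 6 have nonzero weight after conditioning:
  (Z=0, Y=0, X=2, W=1) weight 1/60
  (Z=0, Y=1, X=2, W=2) weight 1/15
  (Z=1, Y=0, X=2, W=1) weight 1/60
  (Z=1, Y=1, X=2, W=2) weight 1/15
  (Z=2, Y=0, X=2, W=1) weight 1/120
  (Z=2, Y=1, X=2, W=2) weight 1/30
Group by Y:
  weight(Y=0) = 1/24
  weight(Y=1) = 1/6
Total weight = 1/24 + 1/6 = 5/24
P(Y=0 | obs) = 1/24 / 5/24 = 1/5
P(Y=1 | obs) = 1/6 / 5/24 = 4/5

P(Y = 0 | obs) = 1/5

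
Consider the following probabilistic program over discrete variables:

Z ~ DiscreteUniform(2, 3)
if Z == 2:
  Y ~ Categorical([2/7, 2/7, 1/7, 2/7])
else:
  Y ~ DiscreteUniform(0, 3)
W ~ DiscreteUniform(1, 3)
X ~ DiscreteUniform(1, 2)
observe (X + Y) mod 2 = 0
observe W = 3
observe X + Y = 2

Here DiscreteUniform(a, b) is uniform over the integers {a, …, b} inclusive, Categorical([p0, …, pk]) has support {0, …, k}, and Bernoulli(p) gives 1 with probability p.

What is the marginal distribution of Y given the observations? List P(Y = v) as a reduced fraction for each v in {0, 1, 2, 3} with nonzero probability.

Enumerate traces; 4 have nonzero weight after conditioning:
  (Z=2, Y=0, W=3, X=2) weight 1/42
  (Z=2, Y=1, W=3, X=1) weight 1/42
  (Z=3, Y=0, W=3, X=2) weight 1/48
  (Z=3, Y=1, W=3, X=1) weight 1/48
Group by Y:
  weight(Y=0) = 5/112
  weight(Y=1) = 5/112
Total weight = 5/112 + 5/112 = 5/56
P(Y=0 | obs) = 5/112 / 5/56 = 1/2
P(Y=1 | obs) = 5/112 / 5/56 = 1/2

P(Y=0) = 1/2, P(Y=1) = 1/2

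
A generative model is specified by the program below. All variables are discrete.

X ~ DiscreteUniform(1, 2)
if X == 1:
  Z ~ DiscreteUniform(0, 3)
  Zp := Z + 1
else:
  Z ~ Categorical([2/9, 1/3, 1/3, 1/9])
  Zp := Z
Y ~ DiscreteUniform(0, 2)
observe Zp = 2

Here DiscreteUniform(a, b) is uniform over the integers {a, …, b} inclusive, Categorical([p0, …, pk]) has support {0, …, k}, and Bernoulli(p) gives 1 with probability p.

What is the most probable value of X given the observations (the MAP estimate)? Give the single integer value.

Enumerate traces; 6 have nonzero weight after conditioning:
  (X=1, Z=1, Y=0) weight 1/24
  (X=1, Z=1, Y=1) weight 1/24
  (X=1, Z=1, Y=2) weight 1/24
  (X=2, Z=2, Y=0) weight 1/18
  (X=2, Z=2, Y=1) weight 1/18
  (X=2, Z=2, Y=2) weight 1/18
Group by X:
  weight(X=1) = 1/8
  weight(X=2) = 1/6
Total weight = 1/8 + 1/6 = 7/24
P(X=1 | obs) = 1/8 / 7/24 = 3/7
P(X=2 | obs) = 1/6 / 7/24 = 4/7
argmax = 2

argmax_v P(X = v | obs) = 2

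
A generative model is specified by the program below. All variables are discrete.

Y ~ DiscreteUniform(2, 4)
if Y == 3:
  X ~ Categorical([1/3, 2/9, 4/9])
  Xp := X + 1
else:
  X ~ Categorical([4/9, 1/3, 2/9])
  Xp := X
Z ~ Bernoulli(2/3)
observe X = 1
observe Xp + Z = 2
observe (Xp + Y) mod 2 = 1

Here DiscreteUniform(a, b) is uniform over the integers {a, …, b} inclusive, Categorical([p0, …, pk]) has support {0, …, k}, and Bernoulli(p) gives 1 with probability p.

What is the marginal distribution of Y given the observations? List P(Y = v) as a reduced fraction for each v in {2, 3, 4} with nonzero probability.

Enumerate traces; 3 have nonzero weight after conditioning:
  (Y=2, X=1, Z=1) weight 2/27
  (Y=3, X=1, Z=0) weight 2/81
  (Y=4, X=1, Z=1) weight 2/27
Group by Y:
  weight(Y=2) = 2/27
  weight(Y=3) = 2/81
  weight(Y=4) = 2/27
Total weight = 2/27 + 2/81 + 2/27 = 14/81
P(Y=2 | obs) = 2/27 / 14/81 = 3/7
P(Y=3 | obs) = 2/81 / 14/81 = 1/7
P(Y=4 | obs) = 2/27 / 14/81 = 3/7

P(Y=2) = 3/7, P(Y=3) = 1/7, P(Y=4) = 3/7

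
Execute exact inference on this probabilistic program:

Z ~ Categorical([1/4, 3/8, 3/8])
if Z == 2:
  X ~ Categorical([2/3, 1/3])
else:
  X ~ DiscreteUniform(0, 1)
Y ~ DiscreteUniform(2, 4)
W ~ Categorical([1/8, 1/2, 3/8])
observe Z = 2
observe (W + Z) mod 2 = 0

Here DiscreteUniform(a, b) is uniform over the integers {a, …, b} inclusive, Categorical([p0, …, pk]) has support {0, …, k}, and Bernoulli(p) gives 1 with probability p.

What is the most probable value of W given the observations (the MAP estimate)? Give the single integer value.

Enumerate traces; 12 have nonzero weight after conditioning:
  (Z=2, X=0, Y=2, W=0) weight 1/96
  (Z=2, X=0, Y=2, W=2) weight 1/32
  (Z=2, X=0, Y=3, W=0) weight 1/96
  (Z=2, X=0, Y=3, W=2) weight 1/32
  (Z=2, X=0, Y=4, W=0) weight 1/96
  (Z=2, X=0, Y=4, W=2) weight 1/32
  (Z=2, X=1, Y=2, W=0) weight 1/192
  (Z=2, X=1, Y=2, W=2) weight 1/64
  … 4 more
Group by W:
  weight(W=0) = 3/64
  weight(W=2) = 9/64
Total weight = 3/64 + 9/64 = 3/16
P(W=0 | obs) = 3/64 / 3/16 = 1/4
P(W=2 | obs) = 9/64 / 3/16 = 3/4
argmax = 2

argmax_v P(W = v | obs) = 2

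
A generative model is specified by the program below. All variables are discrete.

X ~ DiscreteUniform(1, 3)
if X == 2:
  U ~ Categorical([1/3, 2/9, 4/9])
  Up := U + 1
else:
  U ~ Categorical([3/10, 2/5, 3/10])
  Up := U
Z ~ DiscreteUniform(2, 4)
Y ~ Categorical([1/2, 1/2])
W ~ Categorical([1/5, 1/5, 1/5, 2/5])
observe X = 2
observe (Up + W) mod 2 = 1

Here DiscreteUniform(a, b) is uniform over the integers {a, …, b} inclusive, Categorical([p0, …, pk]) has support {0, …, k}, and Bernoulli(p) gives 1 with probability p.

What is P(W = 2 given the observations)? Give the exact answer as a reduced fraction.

P(W = 2 | obs) = 7/20

Enumerate traces; 36 have nonzero weight after conditioning:
  (X=2, U=0, Z=2, Y=0, W=0) weight 1/270
  (X=2, U=0, Z=2, Y=0, W=2) weight 1/270
  (X=2, U=0, Z=2, Y=1, W=0) weight 1/270
  (X=2, U=0, Z=2, Y=1, W=2) weight 1/270
  (X=2, U=0, Z=3, Y=0, W=0) weight 1/270
  (X=2, U=0, Z=3, Y=0, W=2) weight 1/270
  (X=2, U=0, Z=3, Y=1, W=0) weight 1/270
  (X=2, U=0, Z=3, Y=1, W=2) weight 1/270
  (X=2, U=1, Z=2, Y=0, W=1) weight 1/405
  (X=2, U=1, Z=2, Y=0, W=3) weight 2/405
  … 26 more
Group by W:
  weight(W=0) = 7/135
  weight(W=1) = 2/135
  weight(W=2) = 7/135
  weight(W=3) = 4/135
Total weight = 7/135 + 2/135 + 7/135 + 4/135 = 4/27
P(W=0 | obs) = 7/135 / 4/27 = 7/20
P(W=1 | obs) = 2/135 / 4/27 = 1/10
P(W=2 | obs) = 7/135 / 4/27 = 7/20
P(W=3 | obs) = 4/135 / 4/27 = 1/5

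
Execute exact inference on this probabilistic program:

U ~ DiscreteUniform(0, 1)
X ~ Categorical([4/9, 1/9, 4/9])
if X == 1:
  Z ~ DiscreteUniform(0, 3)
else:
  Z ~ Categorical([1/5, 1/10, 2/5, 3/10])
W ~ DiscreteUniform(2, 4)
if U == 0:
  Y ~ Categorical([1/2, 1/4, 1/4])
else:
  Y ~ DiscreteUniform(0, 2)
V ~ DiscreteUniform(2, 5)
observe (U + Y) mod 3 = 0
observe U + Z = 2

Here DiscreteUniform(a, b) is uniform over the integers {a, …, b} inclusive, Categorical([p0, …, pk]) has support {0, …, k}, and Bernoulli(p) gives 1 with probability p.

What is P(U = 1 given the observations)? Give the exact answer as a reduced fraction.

Enumerate traces; 72 have nonzero weight after conditioning:
  (U=0, X=0, Z=2, W=2, Y=0, V=2) weight 1/270
  (U=0, X=0, Z=2, W=2, Y=0, V=3) weight 1/270
  (U=0, X=0, Z=2, W=2, Y=0, V=4) weight 1/270
  (U=0, X=0, Z=2, W=2, Y=0, V=5) weight 1/270
  (U=0, X=0, Z=2, W=3, Y=0, V=2) weight 1/270
  (U=0, X=0, Z=2, W=3, Y=0, V=3) weight 1/270
  (U=0, X=0, Z=2, W=3, Y=0, V=4) weight 1/270
  (U=0, X=0, Z=2, W=3, Y=0, V=5) weight 1/270
  (U=1, X=0, Z=1, W=2, Y=2, V=2) weight 1/1620
  … 63 more
Group by U:
  weight(U=0) = 23/240
  weight(U=1) = 7/360
Total weight = 23/240 + 7/360 = 83/720
P(U=0 | obs) = 23/240 / 83/720 = 69/83
P(U=1 | obs) = 7/360 / 83/720 = 14/83

P(U = 1 | obs) = 14/83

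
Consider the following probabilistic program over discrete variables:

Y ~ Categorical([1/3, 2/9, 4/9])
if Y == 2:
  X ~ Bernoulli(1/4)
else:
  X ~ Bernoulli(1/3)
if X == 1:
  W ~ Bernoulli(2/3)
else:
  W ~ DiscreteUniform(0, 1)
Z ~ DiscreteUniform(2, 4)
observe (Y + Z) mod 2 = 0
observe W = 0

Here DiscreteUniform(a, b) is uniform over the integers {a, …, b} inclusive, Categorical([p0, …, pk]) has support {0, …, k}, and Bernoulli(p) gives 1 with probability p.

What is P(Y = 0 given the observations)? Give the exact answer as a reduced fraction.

Enumerate traces; 10 have nonzero weight after conditioning:
  (Y=0, X=0, W=0, Z=2) weight 1/27
  (Y=0, X=0, W=0, Z=4) weight 1/27
  (Y=0, X=1, W=0, Z=2) weight 1/81
  (Y=0, X=1, W=0, Z=4) weight 1/81
  (Y=1, X=0, W=0, Z=3) weight 2/81
  (Y=1, X=1, W=0, Z=3) weight 2/243
  (Y=2, X=0, W=0, Z=2) weight 1/18
  (Y=2, X=0, W=0, Z=4) weight 1/18
  … 2 more
Group by Y:
  weight(Y=0) = 8/81
  weight(Y=1) = 8/243
  weight(Y=2) = 11/81
Total weight = 8/81 + 8/243 + 11/81 = 65/243
P(Y=0 | obs) = 8/81 / 65/243 = 24/65
P(Y=1 | obs) = 8/243 / 65/243 = 8/65
P(Y=2 | obs) = 11/81 / 65/243 = 33/65

P(Y = 0 | obs) = 24/65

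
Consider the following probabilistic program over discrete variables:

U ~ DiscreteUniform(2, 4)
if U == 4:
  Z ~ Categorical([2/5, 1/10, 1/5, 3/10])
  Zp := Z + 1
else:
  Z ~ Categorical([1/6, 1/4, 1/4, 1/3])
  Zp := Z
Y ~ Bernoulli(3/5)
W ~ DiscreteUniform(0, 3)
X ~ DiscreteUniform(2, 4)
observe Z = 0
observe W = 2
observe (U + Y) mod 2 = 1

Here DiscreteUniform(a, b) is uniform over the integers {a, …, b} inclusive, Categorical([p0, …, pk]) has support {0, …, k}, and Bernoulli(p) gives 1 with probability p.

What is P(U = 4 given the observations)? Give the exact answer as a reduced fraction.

Enumerate traces; 9 have nonzero weight after conditioning:
  (U=2, Z=0, Y=1, W=2, X=2) weight 1/360
  (U=2, Z=0, Y=1, W=2, X=3) weight 1/360
  (U=2, Z=0, Y=1, W=2, X=4) weight 1/360
  (U=3, Z=0, Y=0, W=2, X=2) weight 1/540
  (U=3, Z=0, Y=0, W=2, X=3) weight 1/540
  (U=3, Z=0, Y=0, W=2, X=4) weight 1/540
  (U=4, Z=0, Y=1, W=2, X=2) weight 1/150
  (U=4, Z=0, Y=1, W=2, X=3) weight 1/150
  … 1 more
Group by U:
  weight(U=2) = 1/120
  weight(U=3) = 1/180
  weight(U=4) = 1/50
Total weight = 1/120 + 1/180 + 1/50 = 61/1800
P(U=2 | obs) = 1/120 / 61/1800 = 15/61
P(U=3 | obs) = 1/180 / 61/1800 = 10/61
P(U=4 | obs) = 1/50 / 61/1800 = 36/61

P(U = 4 | obs) = 36/61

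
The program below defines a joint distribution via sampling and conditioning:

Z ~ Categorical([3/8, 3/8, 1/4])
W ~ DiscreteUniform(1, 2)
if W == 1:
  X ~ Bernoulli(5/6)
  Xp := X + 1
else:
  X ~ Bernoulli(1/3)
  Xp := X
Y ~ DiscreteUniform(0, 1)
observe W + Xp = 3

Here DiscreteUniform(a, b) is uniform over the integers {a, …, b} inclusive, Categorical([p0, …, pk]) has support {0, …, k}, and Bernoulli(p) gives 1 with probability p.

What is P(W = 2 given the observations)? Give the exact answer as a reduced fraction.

P(W = 2 | obs) = 2/7

Enumerate traces; 12 have nonzero weight after conditioning:
  (Z=0, W=1, X=1, Y=0) weight 5/64
  (Z=0, W=1, X=1, Y=1) weight 5/64
  (Z=0, W=2, X=1, Y=0) weight 1/32
  (Z=0, W=2, X=1, Y=1) weight 1/32
  (Z=1, W=1, X=1, Y=0) weight 5/64
  (Z=1, W=1, X=1, Y=1) weight 5/64
  (Z=1, W=2, X=1, Y=0) weight 1/32
  (Z=1, W=2, X=1, Y=1) weight 1/32
  … 4 more
Group by W:
  weight(W=1) = 5/12
  weight(W=2) = 1/6
Total weight = 5/12 + 1/6 = 7/12
P(W=1 | obs) = 5/12 / 7/12 = 5/7
P(W=2 | obs) = 1/6 / 7/12 = 2/7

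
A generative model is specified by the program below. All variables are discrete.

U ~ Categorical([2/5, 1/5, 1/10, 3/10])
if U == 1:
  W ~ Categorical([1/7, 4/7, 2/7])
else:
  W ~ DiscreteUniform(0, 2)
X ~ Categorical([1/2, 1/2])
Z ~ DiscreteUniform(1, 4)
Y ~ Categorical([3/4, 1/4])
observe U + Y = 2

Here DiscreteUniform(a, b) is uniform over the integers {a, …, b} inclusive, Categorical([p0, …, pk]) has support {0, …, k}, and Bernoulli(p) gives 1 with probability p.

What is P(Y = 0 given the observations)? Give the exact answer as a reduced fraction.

P(Y = 0 | obs) = 3/5

Enumerate traces; 48 have nonzero weight after conditioning:
  (U=1, W=0, X=0, Z=1, Y=1) weight 1/1120
  (U=1, W=0, X=0, Z=2, Y=1) weight 1/1120
  (U=1, W=0, X=0, Z=3, Y=1) weight 1/1120
  (U=1, W=0, X=0, Z=4, Y=1) weight 1/1120
  (U=1, W=0, X=1, Z=1, Y=1) weight 1/1120
  (U=1, W=0, X=1, Z=2, Y=1) weight 1/1120
  (U=1, W=0, X=1, Z=3, Y=1) weight 1/1120
  (U=1, W=0, X=1, Z=4, Y=1) weight 1/1120
  (U=2, W=0, X=0, Z=1, Y=0) weight 1/320
  … 39 more
Group by Y:
  weight(Y=0) = 3/40
  weight(Y=1) = 1/20
Total weight = 3/40 + 1/20 = 1/8
P(Y=0 | obs) = 3/40 / 1/8 = 3/5
P(Y=1 | obs) = 1/20 / 1/8 = 2/5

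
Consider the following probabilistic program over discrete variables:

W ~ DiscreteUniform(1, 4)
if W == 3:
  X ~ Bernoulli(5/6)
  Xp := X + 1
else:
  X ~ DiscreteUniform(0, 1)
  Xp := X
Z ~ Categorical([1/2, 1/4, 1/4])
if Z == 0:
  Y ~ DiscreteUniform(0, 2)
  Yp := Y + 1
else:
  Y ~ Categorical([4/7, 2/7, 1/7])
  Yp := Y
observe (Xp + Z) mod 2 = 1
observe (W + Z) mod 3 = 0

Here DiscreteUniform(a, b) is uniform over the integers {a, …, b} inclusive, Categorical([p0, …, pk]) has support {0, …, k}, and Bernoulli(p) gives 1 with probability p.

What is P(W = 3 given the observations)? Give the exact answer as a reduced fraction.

P(W = 3 | obs) = 2/11

Enumerate traces; 12 have nonzero weight after conditioning:
  (W=1, X=1, Z=2, Y=0) weight 1/56
  (W=1, X=1, Z=2, Y=1) weight 1/112
  (W=1, X=1, Z=2, Y=2) weight 1/224
  (W=2, X=0, Z=1, Y=0) weight 1/56
  (W=2, X=0, Z=1, Y=1) weight 1/112
  (W=2, X=0, Z=1, Y=2) weight 1/224
  (W=3, X=0, Z=0, Y=0) weight 1/144
  (W=3, X=0, Z=0, Y=1) weight 1/144
  (W=4, X=1, Z=2, Y=0) weight 1/56
  … 3 more
Group by W:
  weight(W=1) = 1/32
  weight(W=2) = 1/32
  weight(W=3) = 1/48
  weight(W=4) = 1/32
Total weight = 1/32 + 1/32 + 1/48 + 1/32 = 11/96
P(W=1 | obs) = 1/32 / 11/96 = 3/11
P(W=2 | obs) = 1/32 / 11/96 = 3/11
P(W=3 | obs) = 1/48 / 11/96 = 2/11
P(W=4 | obs) = 1/32 / 11/96 = 3/11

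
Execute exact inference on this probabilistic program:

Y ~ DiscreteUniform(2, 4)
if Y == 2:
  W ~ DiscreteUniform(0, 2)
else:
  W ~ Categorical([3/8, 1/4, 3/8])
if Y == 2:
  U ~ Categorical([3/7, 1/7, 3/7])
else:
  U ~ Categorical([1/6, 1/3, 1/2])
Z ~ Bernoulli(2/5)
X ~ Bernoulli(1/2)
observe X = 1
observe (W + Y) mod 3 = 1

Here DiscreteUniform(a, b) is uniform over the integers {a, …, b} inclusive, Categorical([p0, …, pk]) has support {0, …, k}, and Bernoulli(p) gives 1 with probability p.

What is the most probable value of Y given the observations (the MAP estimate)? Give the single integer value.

argmax_v P(Y = v | obs) = 4

Enumerate traces; 18 have nonzero weight after conditioning:
  (Y=2, W=2, U=0, Z=0, X=1) weight 1/70
  (Y=2, W=2, U=0, Z=1, X=1) weight 1/105
  (Y=2, W=2, U=1, Z=0, X=1) weight 1/210
  (Y=2, W=2, U=1, Z=1, X=1) weight 1/315
  (Y=2, W=2, U=2, Z=0, X=1) weight 1/70
  (Y=2, W=2, U=2, Z=1, X=1) weight 1/105
  (Y=3, W=1, U=0, Z=0, X=1) weight 1/240
  (Y=3, W=1, U=0, Z=1, X=1) weight 1/360
  (Y=4, W=0, U=0, Z=0, X=1) weight 1/160
  … 9 more
Group by Y:
  weight(Y=2) = 1/18
  weight(Y=3) = 1/24
  weight(Y=4) = 1/16
Total weight = 1/18 + 1/24 + 1/16 = 23/144
P(Y=2 | obs) = 1/18 / 23/144 = 8/23
P(Y=3 | obs) = 1/24 / 23/144 = 6/23
P(Y=4 | obs) = 1/16 / 23/144 = 9/23
argmax = 4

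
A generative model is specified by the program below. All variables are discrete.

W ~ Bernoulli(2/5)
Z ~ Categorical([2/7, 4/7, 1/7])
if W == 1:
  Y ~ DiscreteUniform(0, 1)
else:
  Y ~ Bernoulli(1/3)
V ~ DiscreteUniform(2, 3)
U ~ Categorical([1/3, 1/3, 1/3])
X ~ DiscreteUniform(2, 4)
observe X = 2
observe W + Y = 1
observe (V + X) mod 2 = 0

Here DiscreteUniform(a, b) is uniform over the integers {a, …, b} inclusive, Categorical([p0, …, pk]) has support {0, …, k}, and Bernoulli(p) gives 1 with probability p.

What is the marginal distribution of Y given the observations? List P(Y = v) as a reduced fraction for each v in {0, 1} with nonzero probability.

P(Y=0) = 1/2, P(Y=1) = 1/2

Enumerate traces; 18 have nonzero weight after conditioning:
  (W=0, Z=0, Y=1, V=2, U=0, X=2) weight 1/315
  (W=0, Z=0, Y=1, V=2, U=1, X=2) weight 1/315
  (W=0, Z=0, Y=1, V=2, U=2, X=2) weight 1/315
  (W=0, Z=1, Y=1, V=2, U=0, X=2) weight 2/315
  (W=0, Z=1, Y=1, V=2, U=1, X=2) weight 2/315
  (W=0, Z=1, Y=1, V=2, U=2, X=2) weight 2/315
  (W=0, Z=2, Y=1, V=2, U=0, X=2) weight 1/630
  (W=0, Z=2, Y=1, V=2, U=1, X=2) weight 1/630
  (W=1, Z=0, Y=0, V=2, U=0, X=2) weight 1/315
  … 9 more
Group by Y:
  weight(Y=0) = 1/30
  weight(Y=1) = 1/30
Total weight = 1/30 + 1/30 = 1/15
P(Y=0 | obs) = 1/30 / 1/15 = 1/2
P(Y=1 | obs) = 1/30 / 1/15 = 1/2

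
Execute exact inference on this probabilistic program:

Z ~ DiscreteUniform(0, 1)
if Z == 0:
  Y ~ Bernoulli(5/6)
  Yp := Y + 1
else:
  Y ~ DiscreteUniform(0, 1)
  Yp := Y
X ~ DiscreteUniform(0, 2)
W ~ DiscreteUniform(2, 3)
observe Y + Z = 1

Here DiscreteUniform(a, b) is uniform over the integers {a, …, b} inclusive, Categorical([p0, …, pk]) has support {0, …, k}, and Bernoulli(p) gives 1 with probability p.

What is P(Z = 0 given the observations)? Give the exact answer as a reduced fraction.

P(Z = 0 | obs) = 5/8

Enumerate traces; 12 have nonzero weight after conditioning:
  (Z=0, Y=1, X=0, W=2) weight 5/72
  (Z=0, Y=1, X=0, W=3) weight 5/72
  (Z=0, Y=1, X=1, W=2) weight 5/72
  (Z=0, Y=1, X=1, W=3) weight 5/72
  (Z=0, Y=1, X=2, W=2) weight 5/72
  (Z=0, Y=1, X=2, W=3) weight 5/72
  (Z=1, Y=0, X=0, W=2) weight 1/24
  (Z=1, Y=0, X=0, W=3) weight 1/24
  … 4 more
Group by Z:
  weight(Z=0) = 5/12
  weight(Z=1) = 1/4
Total weight = 5/12 + 1/4 = 2/3
P(Z=0 | obs) = 5/12 / 2/3 = 5/8
P(Z=1 | obs) = 1/4 / 2/3 = 3/8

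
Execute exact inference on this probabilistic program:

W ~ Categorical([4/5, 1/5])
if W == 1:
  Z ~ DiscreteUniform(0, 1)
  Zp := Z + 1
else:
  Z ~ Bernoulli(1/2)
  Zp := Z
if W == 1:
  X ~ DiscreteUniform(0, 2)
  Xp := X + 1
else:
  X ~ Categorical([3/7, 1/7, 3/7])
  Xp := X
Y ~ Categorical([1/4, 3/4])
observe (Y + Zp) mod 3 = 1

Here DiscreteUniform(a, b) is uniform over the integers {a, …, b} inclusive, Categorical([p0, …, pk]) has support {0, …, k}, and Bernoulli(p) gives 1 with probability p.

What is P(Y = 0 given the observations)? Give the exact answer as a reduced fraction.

P(Y = 0 | obs) = 5/17

Enumerate traces; 9 have nonzero weight after conditioning:
  (W=0, Z=0, X=0, Y=1) weight 9/70
  (W=0, Z=0, X=1, Y=1) weight 3/70
  (W=0, Z=0, X=2, Y=1) weight 9/70
  (W=0, Z=1, X=0, Y=0) weight 3/70
  (W=0, Z=1, X=1, Y=0) weight 1/70
  (W=0, Z=1, X=2, Y=0) weight 3/70
  (W=1, Z=0, X=0, Y=0) weight 1/120
  (W=1, Z=0, X=1, Y=0) weight 1/120
  … 1 more
Group by Y:
  weight(Y=0) = 1/8
  weight(Y=1) = 3/10
Total weight = 1/8 + 3/10 = 17/40
P(Y=0 | obs) = 1/8 / 17/40 = 5/17
P(Y=1 | obs) = 3/10 / 17/40 = 12/17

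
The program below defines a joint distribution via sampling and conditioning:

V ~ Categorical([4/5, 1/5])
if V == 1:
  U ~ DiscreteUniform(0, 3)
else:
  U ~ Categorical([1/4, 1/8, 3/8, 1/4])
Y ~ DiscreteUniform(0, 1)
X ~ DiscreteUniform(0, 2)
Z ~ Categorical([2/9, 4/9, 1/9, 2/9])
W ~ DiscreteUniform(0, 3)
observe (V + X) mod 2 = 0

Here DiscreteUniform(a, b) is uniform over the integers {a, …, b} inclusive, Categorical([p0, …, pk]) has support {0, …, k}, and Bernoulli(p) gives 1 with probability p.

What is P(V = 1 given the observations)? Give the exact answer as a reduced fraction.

Enumerate traces; 384 have nonzero weight after conditioning:
  (V=0, U=0, Y=0, X=0, Z=0, W=0) weight 1/540
  (V=0, U=0, Y=0, X=0, Z=0, W=1) weight 1/540
  (V=0, U=0, Y=0, X=0, Z=0, W=2) weight 1/540
  (V=0, U=0, Y=0, X=0, Z=0, W=3) weight 1/540
  (V=0, U=0, Y=0, X=0, Z=1, W=0) weight 1/270
  (V=0, U=0, Y=0, X=0, Z=1, W=1) weight 1/270
  (V=0, U=0, Y=0, X=0, Z=1, W=2) weight 1/270
  (V=0, U=0, Y=0, X=0, Z=1, W=3) weight 1/270
  (V=1, U=0, Y=0, X=1, Z=0, W=0) weight 1/2160
  … 375 more
Group by V:
  weight(V=0) = 8/15
  weight(V=1) = 1/15
Total weight = 8/15 + 1/15 = 3/5
P(V=0 | obs) = 8/15 / 3/5 = 8/9
P(V=1 | obs) = 1/15 / 3/5 = 1/9

P(V = 1 | obs) = 1/9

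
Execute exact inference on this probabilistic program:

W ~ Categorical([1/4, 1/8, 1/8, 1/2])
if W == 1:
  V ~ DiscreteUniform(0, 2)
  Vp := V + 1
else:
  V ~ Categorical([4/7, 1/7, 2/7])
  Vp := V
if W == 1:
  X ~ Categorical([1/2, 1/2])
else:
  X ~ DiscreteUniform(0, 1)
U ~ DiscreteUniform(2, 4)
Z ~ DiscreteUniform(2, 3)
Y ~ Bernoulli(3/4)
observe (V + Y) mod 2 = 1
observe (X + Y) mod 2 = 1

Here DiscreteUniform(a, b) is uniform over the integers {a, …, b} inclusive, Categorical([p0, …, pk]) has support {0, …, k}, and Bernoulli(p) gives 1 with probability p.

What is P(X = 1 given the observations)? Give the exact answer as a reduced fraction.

P(X = 1 | obs) = 1/16

Enumerate traces; 72 have nonzero weight after conditioning:
  (W=0, V=0, X=0, U=2, Z=2, Y=1) weight 1/112
  (W=0, V=0, X=0, U=2, Z=3, Y=1) weight 1/112
  (W=0, V=0, X=0, U=3, Z=2, Y=1) weight 1/112
  (W=0, V=0, X=0, U=3, Z=3, Y=1) weight 1/112
  (W=0, V=0, X=0, U=4, Z=2, Y=1) weight 1/112
  (W=0, V=0, X=0, U=4, Z=3, Y=1) weight 1/112
  (W=0, V=1, X=1, U=2, Z=2, Y=0) weight 1/1344
  (W=0, V=1, X=1, U=2, Z=3, Y=0) weight 1/1344
  … 64 more
Group by X:
  weight(X=0) = 5/16
  weight(X=1) = 1/48
Total weight = 5/16 + 1/48 = 1/3
P(X=0 | obs) = 5/16 / 1/3 = 15/16
P(X=1 | obs) = 1/48 / 1/3 = 1/16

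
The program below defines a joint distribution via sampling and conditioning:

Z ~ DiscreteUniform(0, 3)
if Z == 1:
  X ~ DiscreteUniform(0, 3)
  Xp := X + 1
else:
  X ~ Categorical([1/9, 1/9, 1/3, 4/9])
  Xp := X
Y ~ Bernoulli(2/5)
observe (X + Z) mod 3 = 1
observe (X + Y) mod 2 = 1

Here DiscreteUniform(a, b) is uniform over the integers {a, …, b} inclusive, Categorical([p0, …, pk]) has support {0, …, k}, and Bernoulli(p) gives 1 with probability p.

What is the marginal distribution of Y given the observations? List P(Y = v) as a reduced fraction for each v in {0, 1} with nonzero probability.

Enumerate traces; 5 have nonzero weight after conditioning:
  (Z=0, X=1, Y=0) weight 1/60
  (Z=1, X=0, Y=1) weight 1/40
  (Z=1, X=3, Y=0) weight 3/80
  (Z=2, X=2, Y=1) weight 1/30
  (Z=3, X=1, Y=0) weight 1/60
Group by Y:
  weight(Y=0) = 17/240
  weight(Y=1) = 7/120
Total weight = 17/240 + 7/120 = 31/240
P(Y=0 | obs) = 17/240 / 31/240 = 17/31
P(Y=1 | obs) = 7/120 / 31/240 = 14/31

P(Y=0) = 17/31, P(Y=1) = 14/31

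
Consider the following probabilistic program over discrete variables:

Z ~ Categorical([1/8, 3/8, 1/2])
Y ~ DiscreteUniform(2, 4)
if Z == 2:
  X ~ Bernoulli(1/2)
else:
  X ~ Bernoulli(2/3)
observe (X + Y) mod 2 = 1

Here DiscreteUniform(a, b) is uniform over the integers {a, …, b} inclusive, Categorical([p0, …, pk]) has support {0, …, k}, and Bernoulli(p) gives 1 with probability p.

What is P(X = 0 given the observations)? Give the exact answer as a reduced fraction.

P(X = 0 | obs) = 5/19

Enumerate traces; 9 have nonzero weight after conditioning:
  (Z=0, Y=2, X=1) weight 1/36
  (Z=0, Y=3, X=0) weight 1/72
  (Z=0, Y=4, X=1) weight 1/36
  (Z=1, Y=2, X=1) weight 1/12
  (Z=1, Y=3, X=0) weight 1/24
  (Z=1, Y=4, X=1) weight 1/12
  (Z=2, Y=2, X=1) weight 1/12
  (Z=2, Y=3, X=0) weight 1/12
  … 1 more
Group by X:
  weight(X=0) = 5/36
  weight(X=1) = 7/18
Total weight = 5/36 + 7/18 = 19/36
P(X=0 | obs) = 5/36 / 19/36 = 5/19
P(X=1 | obs) = 7/18 / 19/36 = 14/19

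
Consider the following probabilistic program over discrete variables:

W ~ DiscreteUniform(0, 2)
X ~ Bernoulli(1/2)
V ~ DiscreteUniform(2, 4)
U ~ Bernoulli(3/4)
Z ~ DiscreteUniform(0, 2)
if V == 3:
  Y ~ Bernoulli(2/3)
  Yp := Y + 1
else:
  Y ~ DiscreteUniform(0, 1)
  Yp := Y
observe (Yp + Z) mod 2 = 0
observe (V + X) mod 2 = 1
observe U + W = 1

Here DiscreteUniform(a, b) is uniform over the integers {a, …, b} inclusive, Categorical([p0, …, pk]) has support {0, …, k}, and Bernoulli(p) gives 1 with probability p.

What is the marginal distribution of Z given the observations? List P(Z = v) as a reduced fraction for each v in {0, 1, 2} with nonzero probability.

Enumerate traces; 18 have nonzero weight after conditioning:
  (W=0, X=0, V=3, U=1, Z=0, Y=1) weight 1/108
  (W=0, X=0, V=3, U=1, Z=1, Y=0) weight 1/216
  (W=0, X=0, V=3, U=1, Z=2, Y=1) weight 1/108
  (W=0, X=1, V=2, U=1, Z=0, Y=0) weight 1/144
  (W=0, X=1, V=2, U=1, Z=1, Y=1) weight 1/144
  (W=0, X=1, V=2, U=1, Z=2, Y=0) weight 1/144
  (W=0, X=1, V=4, U=1, Z=0, Y=0) weight 1/144
  (W=0, X=1, V=4, U=1, Z=1, Y=1) weight 1/144
  … 10 more
Group by Z:
  weight(Z=0) = 5/162
  weight(Z=1) = 2/81
  weight(Z=2) = 5/162
Total weight = 5/162 + 2/81 + 5/162 = 7/81
P(Z=0 | obs) = 5/162 / 7/81 = 5/14
P(Z=1 | obs) = 2/81 / 7/81 = 2/7
P(Z=2 | obs) = 5/162 / 7/81 = 5/14

P(Z=0) = 5/14, P(Z=1) = 2/7, P(Z=2) = 5/14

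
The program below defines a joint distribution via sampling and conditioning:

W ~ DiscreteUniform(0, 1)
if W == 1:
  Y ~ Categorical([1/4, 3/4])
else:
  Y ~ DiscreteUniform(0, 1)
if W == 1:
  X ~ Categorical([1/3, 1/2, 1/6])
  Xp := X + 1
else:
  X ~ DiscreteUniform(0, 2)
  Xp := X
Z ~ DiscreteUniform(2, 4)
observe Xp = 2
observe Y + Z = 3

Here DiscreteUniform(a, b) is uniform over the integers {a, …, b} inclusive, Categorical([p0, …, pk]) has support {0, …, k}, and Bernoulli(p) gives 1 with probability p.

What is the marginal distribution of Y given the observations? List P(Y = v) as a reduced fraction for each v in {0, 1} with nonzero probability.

Enumerate traces; 4 have nonzero weight after conditioning:
  (W=0, Y=0, X=2, Z=3) weight 1/36
  (W=0, Y=1, X=2, Z=2) weight 1/36
  (W=1, Y=0, X=1, Z=3) weight 1/48
  (W=1, Y=1, X=1, Z=2) weight 1/16
Group by Y:
  weight(Y=0) = 7/144
  weight(Y=1) = 13/144
Total weight = 7/144 + 13/144 = 5/36
P(Y=0 | obs) = 7/144 / 5/36 = 7/20
P(Y=1 | obs) = 13/144 / 5/36 = 13/20

P(Y=0) = 7/20, P(Y=1) = 13/20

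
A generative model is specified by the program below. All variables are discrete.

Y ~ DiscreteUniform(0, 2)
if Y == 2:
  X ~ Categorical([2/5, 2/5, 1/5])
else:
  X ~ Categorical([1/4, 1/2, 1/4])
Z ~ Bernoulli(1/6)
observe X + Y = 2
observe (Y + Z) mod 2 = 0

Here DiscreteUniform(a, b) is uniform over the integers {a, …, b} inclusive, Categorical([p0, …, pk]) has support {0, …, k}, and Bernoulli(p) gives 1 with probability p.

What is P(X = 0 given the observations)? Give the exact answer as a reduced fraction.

P(X = 0 | obs) = 8/15

Enumerate traces; 3 have nonzero weight after conditioning:
  (Y=0, X=2, Z=0) weight 5/72
  (Y=1, X=1, Z=1) weight 1/36
  (Y=2, X=0, Z=0) weight 1/9
Group by X:
  weight(X=0) = 1/9
  weight(X=1) = 1/36
  weight(X=2) = 5/72
Total weight = 1/9 + 1/36 + 5/72 = 5/24
P(X=0 | obs) = 1/9 / 5/24 = 8/15
P(X=1 | obs) = 1/36 / 5/24 = 2/15
P(X=2 | obs) = 5/72 / 5/24 = 1/3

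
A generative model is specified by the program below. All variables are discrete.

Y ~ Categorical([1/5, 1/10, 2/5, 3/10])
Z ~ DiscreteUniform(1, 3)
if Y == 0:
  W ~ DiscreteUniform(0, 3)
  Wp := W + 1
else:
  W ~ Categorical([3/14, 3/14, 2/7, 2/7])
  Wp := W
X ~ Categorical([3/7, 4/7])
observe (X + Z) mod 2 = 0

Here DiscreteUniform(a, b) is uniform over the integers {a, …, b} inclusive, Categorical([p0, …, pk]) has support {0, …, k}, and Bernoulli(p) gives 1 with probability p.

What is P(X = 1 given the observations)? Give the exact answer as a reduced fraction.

P(X = 1 | obs) = 8/11

Enumerate traces; 48 have nonzero weight after conditioning:
  (Y=0, Z=1, W=0, X=1) weight 1/105
  (Y=0, Z=1, W=1, X=1) weight 1/105
  (Y=0, Z=1, W=2, X=1) weight 1/105
  (Y=0, Z=1, W=3, X=1) weight 1/105
  (Y=0, Z=2, W=0, X=0) weight 1/140
  (Y=0, Z=2, W=1, X=0) weight 1/140
  (Y=0, Z=2, W=2, X=0) weight 1/140
  (Y=0, Z=2, W=3, X=0) weight 1/140
  … 40 more
Group by X:
  weight(X=0) = 1/7
  weight(X=1) = 8/21
Total weight = 1/7 + 8/21 = 11/21
P(X=0 | obs) = 1/7 / 11/21 = 3/11
P(X=1 | obs) = 8/21 / 11/21 = 8/11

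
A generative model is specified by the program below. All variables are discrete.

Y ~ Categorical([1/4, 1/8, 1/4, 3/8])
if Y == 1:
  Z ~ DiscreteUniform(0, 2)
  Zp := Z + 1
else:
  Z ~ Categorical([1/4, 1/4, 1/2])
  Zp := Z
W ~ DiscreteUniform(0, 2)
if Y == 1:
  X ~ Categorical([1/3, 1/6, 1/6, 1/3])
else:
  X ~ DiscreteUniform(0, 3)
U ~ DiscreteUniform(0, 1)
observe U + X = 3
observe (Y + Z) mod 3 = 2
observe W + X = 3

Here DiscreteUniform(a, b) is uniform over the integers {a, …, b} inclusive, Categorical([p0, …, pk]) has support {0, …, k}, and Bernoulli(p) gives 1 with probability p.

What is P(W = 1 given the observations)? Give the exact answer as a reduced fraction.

Enumerate traces; 8 have nonzero weight after conditioning:
  (Y=0, Z=2, W=0, X=3, U=0) weight 1/192
  (Y=0, Z=2, W=1, X=2, U=1) weight 1/192
  (Y=1, Z=1, W=0, X=3, U=0) weight 1/432
  (Y=1, Z=1, W=1, X=2, U=1) weight 1/864
  (Y=2, Z=0, W=0, X=3, U=0) weight 1/384
  (Y=2, Z=0, W=1, X=2, U=1) weight 1/384
  (Y=3, Z=2, W=0, X=3, U=0) weight 1/128
  (Y=3, Z=2, W=1, X=2, U=1) weight 1/128
Group by W:
  weight(W=0) = 31/1728
  weight(W=1) = 29/1728
Total weight = 31/1728 + 29/1728 = 5/144
P(W=0 | obs) = 31/1728 / 5/144 = 31/60
P(W=1 | obs) = 29/1728 / 5/144 = 29/60

P(W = 1 | obs) = 29/60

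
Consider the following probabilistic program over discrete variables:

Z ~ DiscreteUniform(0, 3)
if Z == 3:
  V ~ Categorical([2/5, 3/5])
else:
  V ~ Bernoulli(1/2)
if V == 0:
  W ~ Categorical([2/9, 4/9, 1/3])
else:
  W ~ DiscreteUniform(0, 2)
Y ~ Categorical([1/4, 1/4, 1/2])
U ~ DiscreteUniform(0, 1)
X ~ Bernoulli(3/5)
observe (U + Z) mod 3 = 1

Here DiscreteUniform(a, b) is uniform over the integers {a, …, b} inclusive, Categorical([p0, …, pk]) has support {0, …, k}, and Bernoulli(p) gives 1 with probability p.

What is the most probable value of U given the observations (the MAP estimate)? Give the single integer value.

Enumerate traces; 108 have nonzero weight after conditioning:
  (Z=0, V=0, W=0, Y=0, U=1, X=0) weight 1/720
  (Z=0, V=0, W=0, Y=0, U=1, X=1) weight 1/480
  (Z=0, V=0, W=0, Y=1, U=1, X=0) weight 1/720
  (Z=0, V=0, W=0, Y=1, U=1, X=1) weight 1/480
  (Z=0, V=0, W=0, Y=2, U=1, X=0) weight 1/360
  (Z=0, V=0, W=0, Y=2, U=1, X=1) weight 1/240
  (Z=0, V=0, W=1, Y=0, U=1, X=0) weight 1/360
  (Z=0, V=0, W=1, Y=0, U=1, X=1) weight 1/240
  (Z=1, V=0, W=0, Y=0, U=0, X=0) weight 1/720
  … 99 more
Group by U:
  weight(U=0) = 1/8
  weight(U=1) = 1/4
Total weight = 1/8 + 1/4 = 3/8
P(U=0 | obs) = 1/8 / 3/8 = 1/3
P(U=1 | obs) = 1/4 / 3/8 = 2/3
argmax = 1

argmax_v P(U = v | obs) = 1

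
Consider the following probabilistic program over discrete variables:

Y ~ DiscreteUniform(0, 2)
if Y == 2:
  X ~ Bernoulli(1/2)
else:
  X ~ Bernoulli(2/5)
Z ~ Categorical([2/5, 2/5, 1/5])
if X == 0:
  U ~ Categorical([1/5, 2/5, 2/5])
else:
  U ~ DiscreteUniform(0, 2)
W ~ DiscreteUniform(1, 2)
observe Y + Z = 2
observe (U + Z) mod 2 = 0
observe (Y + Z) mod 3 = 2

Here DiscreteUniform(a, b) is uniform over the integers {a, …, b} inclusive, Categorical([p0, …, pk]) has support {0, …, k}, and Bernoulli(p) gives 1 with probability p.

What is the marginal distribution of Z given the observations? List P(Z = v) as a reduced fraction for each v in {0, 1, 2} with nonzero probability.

Enumerate traces; 20 have nonzero weight after conditioning:
  (Y=0, X=0, Z=2, U=0, W=1) weight 1/250
  (Y=0, X=0, Z=2, U=0, W=2) weight 1/250
  (Y=0, X=0, Z=2, U=2, W=1) weight 1/125
  (Y=0, X=0, Z=2, U=2, W=2) weight 1/125
  (Y=0, X=1, Z=2, U=0, W=1) weight 1/225
  (Y=0, X=1, Z=2, U=0, W=2) weight 1/225
  (Y=0, X=1, Z=2, U=2, W=1) weight 1/225
  (Y=0, X=1, Z=2, U=2, W=2) weight 1/225
  (Y=1, X=0, Z=1, U=1, W=1) weight 2/125
  (Y=2, X=0, Z=0, U=0, W=1) weight 1/150
  … 10 more
Group by Z:
  weight(Z=0) = 19/225
  weight(Z=1) = 56/1125
  weight(Z=2) = 47/1125
Total weight = 19/225 + 56/1125 + 47/1125 = 22/125
P(Z=0 | obs) = 19/225 / 22/125 = 95/198
P(Z=1 | obs) = 56/1125 / 22/125 = 28/99
P(Z=2 | obs) = 47/1125 / 22/125 = 47/198

P(Z=0) = 95/198, P(Z=1) = 28/99, P(Z=2) = 47/198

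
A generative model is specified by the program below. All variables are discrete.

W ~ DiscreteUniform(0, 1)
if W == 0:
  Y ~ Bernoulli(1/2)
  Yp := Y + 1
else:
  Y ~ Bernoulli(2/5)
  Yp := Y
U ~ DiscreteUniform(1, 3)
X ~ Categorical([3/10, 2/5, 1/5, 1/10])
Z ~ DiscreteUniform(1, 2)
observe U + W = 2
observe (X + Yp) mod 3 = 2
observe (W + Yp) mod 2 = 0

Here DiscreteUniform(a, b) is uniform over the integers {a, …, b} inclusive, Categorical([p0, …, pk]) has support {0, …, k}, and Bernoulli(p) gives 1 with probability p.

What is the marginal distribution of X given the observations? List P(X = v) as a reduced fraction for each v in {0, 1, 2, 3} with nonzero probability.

P(X=0) = 5/12, P(X=1) = 4/9, P(X=3) = 5/36

Enumerate traces; 6 have nonzero weight after conditioning:
  (W=0, Y=1, U=2, X=0, Z=1) weight 1/80
  (W=0, Y=1, U=2, X=0, Z=2) weight 1/80
  (W=0, Y=1, U=2, X=3, Z=1) weight 1/240
  (W=0, Y=1, U=2, X=3, Z=2) weight 1/240
  (W=1, Y=1, U=1, X=1, Z=1) weight 1/75
  (W=1, Y=1, U=1, X=1, Z=2) weight 1/75
Group by X:
  weight(X=0) = 1/40
  weight(X=1) = 2/75
  weight(X=3) = 1/120
Total weight = 1/40 + 2/75 + 1/120 = 3/50
P(X=0 | obs) = 1/40 / 3/50 = 5/12
P(X=1 | obs) = 2/75 / 3/50 = 4/9
P(X=3 | obs) = 1/120 / 3/50 = 5/36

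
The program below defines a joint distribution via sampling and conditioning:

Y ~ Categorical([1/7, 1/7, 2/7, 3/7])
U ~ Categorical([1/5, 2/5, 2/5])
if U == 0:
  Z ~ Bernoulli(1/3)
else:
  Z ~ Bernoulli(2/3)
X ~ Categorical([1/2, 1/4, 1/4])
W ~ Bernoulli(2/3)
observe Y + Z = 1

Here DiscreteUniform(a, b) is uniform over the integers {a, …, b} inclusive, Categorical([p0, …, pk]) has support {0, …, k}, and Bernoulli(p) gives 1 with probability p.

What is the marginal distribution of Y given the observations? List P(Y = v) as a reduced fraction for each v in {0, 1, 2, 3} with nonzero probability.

Enumerate traces; 36 have nonzero weight after conditioning:
  (Y=0, U=0, Z=1, X=0, W=0) weight 1/630
  (Y=0, U=0, Z=1, X=0, W=1) weight 1/315
  (Y=0, U=0, Z=1, X=1, W=0) weight 1/1260
  (Y=0, U=0, Z=1, X=1, W=1) weight 1/630
  (Y=0, U=0, Z=1, X=2, W=0) weight 1/1260
  (Y=0, U=0, Z=1, X=2, W=1) weight 1/630
  (Y=0, U=1, Z=1, X=0, W=0) weight 2/315
  (Y=0, U=1, Z=1, X=0, W=1) weight 4/315
  (Y=1, U=0, Z=0, X=0, W=0) weight 1/315
  … 27 more
Group by Y:
  weight(Y=0) = 3/35
  weight(Y=1) = 2/35
Total weight = 3/35 + 2/35 = 1/7
P(Y=0 | obs) = 3/35 / 1/7 = 3/5
P(Y=1 | obs) = 2/35 / 1/7 = 2/5

P(Y=0) = 3/5, P(Y=1) = 2/5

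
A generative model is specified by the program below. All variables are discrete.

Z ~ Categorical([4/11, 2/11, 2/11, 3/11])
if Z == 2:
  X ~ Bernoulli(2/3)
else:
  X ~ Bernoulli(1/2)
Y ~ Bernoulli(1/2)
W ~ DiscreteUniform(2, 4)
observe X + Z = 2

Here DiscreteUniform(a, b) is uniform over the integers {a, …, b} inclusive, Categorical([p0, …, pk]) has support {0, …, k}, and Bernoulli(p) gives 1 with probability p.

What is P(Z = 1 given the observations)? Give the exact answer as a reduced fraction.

Enumerate traces; 12 have nonzero weight after conditioning:
  (Z=1, X=1, Y=0, W=2) weight 1/66
  (Z=1, X=1, Y=0, W=3) weight 1/66
  (Z=1, X=1, Y=0, W=4) weight 1/66
  (Z=1, X=1, Y=1, W=2) weight 1/66
  (Z=1, X=1, Y=1, W=3) weight 1/66
  (Z=1, X=1, Y=1, W=4) weight 1/66
  (Z=2, X=0, Y=0, W=2) weight 1/99
  (Z=2, X=0, Y=0, W=3) weight 1/99
  … 4 more
Group by Z:
  weight(Z=1) = 1/11
  weight(Z=2) = 2/33
Total weight = 1/11 + 2/33 = 5/33
P(Z=1 | obs) = 1/11 / 5/33 = 3/5
P(Z=2 | obs) = 2/33 / 5/33 = 2/5

P(Z = 1 | obs) = 3/5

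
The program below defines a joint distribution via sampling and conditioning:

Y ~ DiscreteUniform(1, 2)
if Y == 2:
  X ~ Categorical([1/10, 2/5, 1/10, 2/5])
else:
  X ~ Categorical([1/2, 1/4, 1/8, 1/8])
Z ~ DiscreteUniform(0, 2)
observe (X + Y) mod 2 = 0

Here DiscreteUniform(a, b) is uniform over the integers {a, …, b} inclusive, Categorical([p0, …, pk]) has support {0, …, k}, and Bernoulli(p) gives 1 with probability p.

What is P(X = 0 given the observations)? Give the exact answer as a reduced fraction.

Enumerate traces; 12 have nonzero weight after conditioning:
  (Y=1, X=1, Z=0) weight 1/24
  (Y=1, X=1, Z=1) weight 1/24
  (Y=1, X=1, Z=2) weight 1/24
  (Y=1, X=3, Z=0) weight 1/48
  (Y=1, X=3, Z=1) weight 1/48
  (Y=1, X=3, Z=2) weight 1/48
  (Y=2, X=0, Z=0) weight 1/60
  (Y=2, X=0, Z=1) weight 1/60
  (Y=2, X=2, Z=0) weight 1/60
  … 3 more
Group by X:
  weight(X=0) = 1/20
  weight(X=1) = 1/8
  weight(X=2) = 1/20
  weight(X=3) = 1/16
Total weight = 1/20 + 1/8 + 1/20 + 1/16 = 23/80
P(X=0 | obs) = 1/20 / 23/80 = 4/23
P(X=1 | obs) = 1/8 / 23/80 = 10/23
P(X=2 | obs) = 1/20 / 23/80 = 4/23
P(X=3 | obs) = 1/16 / 23/80 = 5/23

P(X = 0 | obs) = 4/23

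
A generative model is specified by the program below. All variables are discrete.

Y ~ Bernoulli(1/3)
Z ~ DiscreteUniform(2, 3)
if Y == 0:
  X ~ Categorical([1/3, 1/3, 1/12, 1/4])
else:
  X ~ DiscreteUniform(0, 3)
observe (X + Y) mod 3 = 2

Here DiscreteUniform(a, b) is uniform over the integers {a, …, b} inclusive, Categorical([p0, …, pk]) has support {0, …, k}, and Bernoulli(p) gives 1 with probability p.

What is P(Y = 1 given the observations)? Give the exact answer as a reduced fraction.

Enumerate traces; 4 have nonzero weight after conditioning:
  (Y=0, Z=2, X=2) weight 1/36
  (Y=0, Z=3, X=2) weight 1/36
  (Y=1, Z=2, X=1) weight 1/24
  (Y=1, Z=3, X=1) weight 1/24
Group by Y:
  weight(Y=0) = 1/18
  weight(Y=1) = 1/12
Total weight = 1/18 + 1/12 = 5/36
P(Y=0 | obs) = 1/18 / 5/36 = 2/5
P(Y=1 | obs) = 1/12 / 5/36 = 3/5

P(Y = 1 | obs) = 3/5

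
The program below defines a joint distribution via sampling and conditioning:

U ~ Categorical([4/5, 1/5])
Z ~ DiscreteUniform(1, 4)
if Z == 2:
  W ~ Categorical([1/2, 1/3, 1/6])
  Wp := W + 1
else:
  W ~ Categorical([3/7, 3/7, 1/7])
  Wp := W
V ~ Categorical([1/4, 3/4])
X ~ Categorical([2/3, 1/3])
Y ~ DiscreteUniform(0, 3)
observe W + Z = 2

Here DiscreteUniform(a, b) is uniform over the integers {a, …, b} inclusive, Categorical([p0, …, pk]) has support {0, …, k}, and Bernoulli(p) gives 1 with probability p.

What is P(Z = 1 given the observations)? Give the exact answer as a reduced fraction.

P(Z = 1 | obs) = 6/13

Enumerate traces; 64 have nonzero weight after conditioning:
  (U=0, Z=1, W=1, V=0, X=0, Y=0) weight 1/280
  (U=0, Z=1, W=1, V=0, X=0, Y=1) weight 1/280
  (U=0, Z=1, W=1, V=0, X=0, Y=2) weight 1/280
  (U=0, Z=1, W=1, V=0, X=0, Y=3) weight 1/280
  (U=0, Z=1, W=1, V=0, X=1, Y=0) weight 1/560
  (U=0, Z=1, W=1, V=0, X=1, Y=1) weight 1/560
  (U=0, Z=1, W=1, V=0, X=1, Y=2) weight 1/560
  (U=0, Z=1, W=1, V=0, X=1, Y=3) weight 1/560
  (U=0, Z=2, W=0, V=0, X=0, Y=0) weight 1/240
  … 55 more
Group by Z:
  weight(Z=1) = 3/28
  weight(Z=2) = 1/8
Total weight = 3/28 + 1/8 = 13/56
P(Z=1 | obs) = 3/28 / 13/56 = 6/13
P(Z=2 | obs) = 1/8 / 13/56 = 7/13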